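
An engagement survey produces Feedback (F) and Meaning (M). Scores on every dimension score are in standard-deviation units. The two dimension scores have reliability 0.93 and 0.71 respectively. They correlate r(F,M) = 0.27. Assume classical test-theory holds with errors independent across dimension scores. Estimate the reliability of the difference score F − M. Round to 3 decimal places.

Var(F−M) = 1 + 1 − 2·0.27 = 2 − 0.54 = 1.46.
Because errors are independent across components, Cov(Tᵢ,Tⱼ) = Cov(Xᵢ,Xⱼ); the off-diagonal part of the true-score variance is the same as above.
True-score variance = [0.93 + 0.71] − 0.54 = 1.64 − 0.54 = 1.1.
Reliability = 1.1 / 1.46 = 0.753.

0.753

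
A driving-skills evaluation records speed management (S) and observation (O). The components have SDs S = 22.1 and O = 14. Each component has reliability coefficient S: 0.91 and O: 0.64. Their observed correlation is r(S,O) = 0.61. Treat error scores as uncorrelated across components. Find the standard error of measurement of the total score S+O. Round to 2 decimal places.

Var(total) = 684.41 + 377.468 = 1061.88.
True-score variance = 569.893 + 377.468 = 947.361, so reliability = 0.8922.
Error variance = 1061.88 − 947.361 = 114.517; SEM = √114.517 = 10.70.

10.70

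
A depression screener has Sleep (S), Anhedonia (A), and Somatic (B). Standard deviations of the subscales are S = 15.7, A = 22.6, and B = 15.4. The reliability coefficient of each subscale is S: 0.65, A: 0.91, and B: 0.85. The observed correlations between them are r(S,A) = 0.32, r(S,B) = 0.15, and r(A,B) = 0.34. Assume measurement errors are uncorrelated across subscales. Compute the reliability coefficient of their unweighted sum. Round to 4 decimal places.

Var(S+A+B) = 15.7² + 22.6² + 15.4² + 2·[15.7·22.6·0.32 + 15.7·15.4·0.15 + 22.6·15.4·0.34] = 994.41 + 536.286 = 1530.7.
Because errors are independent across components, Cov(Tᵢ,Tⱼ) = Cov(Xᵢ,Xⱼ); the off-diagonal part of the true-score variance is the same as above.
True-score variance = [15.7²·0.65 + 22.6²·0.91 + 15.4²·0.85] + 536.286 = 826.596 + 536.286 = 1362.88.
Reliability = 1362.88 / 1530.7 = 0.8904.

0.8904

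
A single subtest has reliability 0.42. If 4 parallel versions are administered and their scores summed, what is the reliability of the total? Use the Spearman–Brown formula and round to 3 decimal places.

ρ_k = kρ / (1 + (k−1)ρ) = 4·0.42 / (1 + 3·0.42) = 1.680 / 2.260 = 0.743.

0.743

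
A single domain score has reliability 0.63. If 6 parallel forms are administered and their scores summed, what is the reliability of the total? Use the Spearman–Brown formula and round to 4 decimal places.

ρ_k = kρ / (1 + (k−1)ρ) = 6·0.63 / (1 + 5·0.63) = 3.780 / 4.150 = 0.9108.

0.9108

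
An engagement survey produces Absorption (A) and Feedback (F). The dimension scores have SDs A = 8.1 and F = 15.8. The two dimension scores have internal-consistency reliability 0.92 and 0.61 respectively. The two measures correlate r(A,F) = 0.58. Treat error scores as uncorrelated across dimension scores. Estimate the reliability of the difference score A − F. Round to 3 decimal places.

Var(A−F) = 8.1² + 15.8² − 2·8.1·15.8·0.58 = 315.25 − 148.457 = 166.793.
Because errors are independent across components, Cov(Tᵢ,Tⱼ) = Cov(Xᵢ,Xⱼ); the off-diagonal part of the true-score variance is the same as above.
True-score variance = [8.1²·0.92 + 15.8²·0.61] − 148.457 = 212.642 − 148.457 = 64.1848.
Reliability = 64.1848 / 166.793 = 0.385.

0.385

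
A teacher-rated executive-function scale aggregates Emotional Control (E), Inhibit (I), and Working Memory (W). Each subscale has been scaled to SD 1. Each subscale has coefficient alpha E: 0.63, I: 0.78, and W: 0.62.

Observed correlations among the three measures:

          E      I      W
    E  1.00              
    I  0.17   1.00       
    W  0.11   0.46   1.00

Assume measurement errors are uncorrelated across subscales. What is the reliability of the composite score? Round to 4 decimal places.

0.7835

Var(E+I+W) = 3 + 2·[0.17 + 0.11 + 0.46] = 3 + 1.48 = 4.48.
Because errors are independent across components, Cov(Tᵢ,Tⱼ) = Cov(Xᵢ,Xⱼ); the off-diagonal part of the true-score variance is the same as above.
True-score variance = [0.63 + 0.78 + 0.62] + 1.48 = 2.03 + 1.48 = 3.51.
Reliability = 3.51 / 4.48 = 0.7835.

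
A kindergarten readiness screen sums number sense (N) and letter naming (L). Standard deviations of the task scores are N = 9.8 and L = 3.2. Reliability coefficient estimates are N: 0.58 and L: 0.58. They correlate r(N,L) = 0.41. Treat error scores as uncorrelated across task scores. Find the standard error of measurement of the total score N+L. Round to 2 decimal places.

6.68

Var(total) = 106.28 + 25.7152 = 131.995.
True-score variance = 61.6424 + 25.7152 = 87.3576, so reliability = 0.6618.
Error variance = 131.995 − 87.3576 = 44.6376; SEM = √44.6376 = 6.68.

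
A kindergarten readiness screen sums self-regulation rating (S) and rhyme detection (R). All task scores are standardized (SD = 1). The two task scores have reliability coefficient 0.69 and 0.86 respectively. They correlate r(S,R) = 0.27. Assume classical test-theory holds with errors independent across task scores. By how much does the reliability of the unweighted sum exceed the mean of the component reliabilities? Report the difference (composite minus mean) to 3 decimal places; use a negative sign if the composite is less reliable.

0.048

Var(sum) = 2 + 0.54 = 2.54; true-score variance = 1.55 + 0.54 = 2.09; composite reliability = 0.8228.
Mean component reliability = 0.7750.
Difference = 0.8228 − 0.7750 = 0.048.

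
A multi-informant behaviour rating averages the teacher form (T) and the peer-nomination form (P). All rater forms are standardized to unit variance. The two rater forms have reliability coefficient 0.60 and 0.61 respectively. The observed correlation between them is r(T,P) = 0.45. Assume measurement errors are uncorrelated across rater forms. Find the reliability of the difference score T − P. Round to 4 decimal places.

0.2818

Var(T−P) = 1 + 1 − 2·0.45 = 2 − 0.9 = 1.1.
With uncorrelated errors the cross-covariances are all true-score covariance, so they carry over unchanged; only the diagonal terms shrink to ρᵢσᵢ².
True-score variance = [0.60 + 0.61] − 0.9 = 1.21 − 0.9 = 0.31.
Reliability = 0.31 / 1.1 = 0.2818.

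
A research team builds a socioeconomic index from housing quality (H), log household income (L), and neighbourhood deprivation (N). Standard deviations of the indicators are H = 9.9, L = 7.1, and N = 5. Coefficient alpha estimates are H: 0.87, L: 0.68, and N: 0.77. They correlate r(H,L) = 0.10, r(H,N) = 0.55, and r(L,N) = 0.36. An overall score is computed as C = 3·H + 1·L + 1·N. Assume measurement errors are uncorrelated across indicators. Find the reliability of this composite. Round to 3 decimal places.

Var(C) = 3²·9.9² + 7.1² + 5² + 2·[3·9.9·7.1·0.10 + 3·9.9·5·0.55 + 7.1·5·0.36] = 957.5 + 231.084 = 1188.58.
Because errors are independent across components, Cov(Tᵢ,Tⱼ) = Cov(Xᵢ,Xⱼ); the off-diagonal part of the true-score variance is the same as above.
True-score variance = [3²·9.9²·0.87 + 7.1²·0.68 + 5²·0.77] + 231.084 = 820.947 + 231.084 = 1052.03.
Reliability = 1052.03 / 1188.58 = 0.885.

0.885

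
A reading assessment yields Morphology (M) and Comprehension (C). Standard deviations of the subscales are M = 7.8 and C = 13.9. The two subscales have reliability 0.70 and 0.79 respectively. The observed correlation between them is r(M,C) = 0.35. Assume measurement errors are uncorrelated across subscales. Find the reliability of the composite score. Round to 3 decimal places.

Var(M+C) = 7.8² + 13.9² + 2·[7.8·13.9·0.35] = 254.05 + 75.894 = 329.944.
With uncorrelated errors the cross-covariances are all true-score covariance, so they carry over unchanged; only the diagonal terms shrink to ρᵢσᵢ².
True-score variance = [7.8²·0.70 + 13.9²·0.79] + 75.894 = 195.224 + 75.894 = 271.118.
Reliability = 271.118 / 329.944 = 0.822.

0.822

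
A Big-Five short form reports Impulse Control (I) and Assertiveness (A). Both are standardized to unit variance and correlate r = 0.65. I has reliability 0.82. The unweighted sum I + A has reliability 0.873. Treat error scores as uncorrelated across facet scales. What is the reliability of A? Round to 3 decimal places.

Var(I+A) = 2 + 2·0.65 = 3.300.
True-score variance = ρ_I + ρ_A + 2·0.65, so 0.873 = (0.82 + ρ_A + 1.30) / 3.300.
ρ_A = 0.873·3.300 − 0.82 − 1.30 = 0.761.

0.761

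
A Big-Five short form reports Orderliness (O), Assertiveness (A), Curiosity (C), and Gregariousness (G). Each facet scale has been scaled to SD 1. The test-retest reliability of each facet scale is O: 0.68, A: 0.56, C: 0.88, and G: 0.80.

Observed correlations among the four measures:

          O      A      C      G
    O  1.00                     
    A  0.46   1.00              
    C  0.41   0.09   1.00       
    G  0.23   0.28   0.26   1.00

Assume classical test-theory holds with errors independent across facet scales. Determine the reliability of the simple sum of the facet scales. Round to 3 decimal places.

Var(O+A+C+G) = 4 + 2·[0.46 + 0.41 + 0.23 + 0.09 + 0.28 + 0.26] = 4 + 3.46 = 7.46.
Because errors are independent across components, Cov(Tᵢ,Tⱼ) = Cov(Xᵢ,Xⱼ); the off-diagonal part of the true-score variance is the same as above.
True-score variance = [0.68 + 0.56 + 0.88 + 0.80] + 3.46 = 2.92 + 3.46 = 6.38.
Reliability = 6.38 / 7.46 = 0.855.

0.855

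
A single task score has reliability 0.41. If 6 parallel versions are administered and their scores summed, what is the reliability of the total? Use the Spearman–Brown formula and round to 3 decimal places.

ρ_k = kρ / (1 + (k−1)ρ) = 6·0.41 / (1 + 5·0.41) = 2.460 / 3.050 = 0.807.

0.807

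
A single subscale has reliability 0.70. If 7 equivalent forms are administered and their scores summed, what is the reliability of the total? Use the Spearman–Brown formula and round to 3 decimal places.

ρ_k = kρ / (1 + (k−1)ρ) = 7·0.70 / (1 + 6·0.70) = 4.900 / 5.200 = 0.942.

0.942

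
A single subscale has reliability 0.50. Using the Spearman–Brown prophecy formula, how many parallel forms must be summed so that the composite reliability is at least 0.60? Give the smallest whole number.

2

k ≥ ρ*(1−ρ₁)/(ρ₁(1−ρ*)) = 0.60·0.50 / (0.50·0.40) = 1.500.
Smallest integer k = 2.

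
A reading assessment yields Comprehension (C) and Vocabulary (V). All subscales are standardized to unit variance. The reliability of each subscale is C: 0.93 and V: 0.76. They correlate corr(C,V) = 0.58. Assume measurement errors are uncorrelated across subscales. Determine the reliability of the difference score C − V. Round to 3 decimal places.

Var(C−V) = 1 + 1 − 2·0.58 = 2 − 1.16 = 0.84.
Because errors are independent across components, Cov(Tᵢ,Tⱼ) = Cov(Xᵢ,Xⱼ); the off-diagonal part of the true-score variance is the same as above.
True-score variance = [0.93 + 0.76] − 1.16 = 1.69 − 1.16 = 0.53.
Reliability = 0.53 / 0.84 = 0.631.

0.631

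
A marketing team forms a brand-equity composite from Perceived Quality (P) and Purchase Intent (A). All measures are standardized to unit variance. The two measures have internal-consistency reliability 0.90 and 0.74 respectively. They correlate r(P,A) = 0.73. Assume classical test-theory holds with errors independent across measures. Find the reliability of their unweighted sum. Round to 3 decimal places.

0.896

Var(P+A) = 2 + 2·[0.73] = 2 + 1.46 = 3.46.
Under uncorrelated errors the observed covariances equal the true-score covariances, so only the own-variance terms attenuate.
True-score variance = [0.90 + 0.74] + 1.46 = 1.64 + 1.46 = 3.1.
Reliability = 3.1 / 3.46 = 0.896.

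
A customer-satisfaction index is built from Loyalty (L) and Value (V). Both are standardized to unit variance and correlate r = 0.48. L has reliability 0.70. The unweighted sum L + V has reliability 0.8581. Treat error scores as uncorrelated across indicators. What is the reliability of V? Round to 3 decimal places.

0.880

Var(L+V) = 2 + 2·0.48 = 2.960.
True-score variance = ρ_L + ρ_V + 2·0.48, so 0.8581 = (0.70 + ρ_V + 0.96) / 2.960.
ρ_V = 0.8581·2.960 − 0.70 − 0.96 = 0.880.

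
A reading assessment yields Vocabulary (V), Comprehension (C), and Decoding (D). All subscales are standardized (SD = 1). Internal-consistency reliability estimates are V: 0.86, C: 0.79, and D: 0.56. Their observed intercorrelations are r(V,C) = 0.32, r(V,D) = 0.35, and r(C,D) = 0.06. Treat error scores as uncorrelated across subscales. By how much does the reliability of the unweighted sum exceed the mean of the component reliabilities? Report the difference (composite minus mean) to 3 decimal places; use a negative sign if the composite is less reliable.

0.086

Var(sum) = 3 + 1.46 = 4.46; true-score variance = 2.21 + 1.46 = 3.67; composite reliability = 0.8229.
Mean component reliability = 0.7367.
Difference = 0.8229 − 0.7367 = 0.086.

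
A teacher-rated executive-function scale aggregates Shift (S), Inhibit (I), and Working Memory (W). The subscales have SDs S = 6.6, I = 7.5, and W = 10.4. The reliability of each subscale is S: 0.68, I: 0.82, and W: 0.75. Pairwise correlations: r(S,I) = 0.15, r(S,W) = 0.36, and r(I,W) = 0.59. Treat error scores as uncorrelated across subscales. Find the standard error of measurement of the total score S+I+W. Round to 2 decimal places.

7.15

Var(total) = 207.97 + 156.311 = 364.281.
True-score variance = 156.866 + 156.311 = 313.177, so reliability = 0.8597.
Error variance = 364.281 − 313.177 = 51.1042; SEM = √51.1042 = 7.15.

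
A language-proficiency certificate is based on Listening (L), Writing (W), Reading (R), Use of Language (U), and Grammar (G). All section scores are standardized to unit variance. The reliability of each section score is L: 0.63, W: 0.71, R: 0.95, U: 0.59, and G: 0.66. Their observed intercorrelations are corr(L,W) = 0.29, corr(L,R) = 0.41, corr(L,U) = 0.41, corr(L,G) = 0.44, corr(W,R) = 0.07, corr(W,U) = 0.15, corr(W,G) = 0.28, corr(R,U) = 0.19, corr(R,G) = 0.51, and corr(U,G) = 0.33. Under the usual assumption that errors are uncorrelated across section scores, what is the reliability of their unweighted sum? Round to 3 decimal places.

0.869

Var(L+W+R+U+G) = 5 + 2·[0.29 + 0.41 + 0.41 + 0.44 + 0.07 + 0.15 + 0.28 + 0.19 + 0.51 + 0.33] = 5 + 6.16 = 11.16.
Because errors are independent across components, Cov(Tᵢ,Tⱼ) = Cov(Xᵢ,Xⱼ); the off-diagonal part of the true-score variance is the same as above.
True-score variance = [0.63 + 0.71 + 0.95 + 0.59 + 0.66] + 6.16 = 3.54 + 6.16 = 9.7.
Reliability = 9.7 / 11.16 = 0.869.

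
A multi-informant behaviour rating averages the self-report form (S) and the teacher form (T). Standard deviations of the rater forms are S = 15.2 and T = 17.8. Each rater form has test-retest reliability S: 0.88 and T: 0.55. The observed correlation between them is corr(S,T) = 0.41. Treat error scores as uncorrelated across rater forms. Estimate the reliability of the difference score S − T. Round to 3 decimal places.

0.478

Var(S−T) = 15.2² + 17.8² − 2·15.2·17.8·0.41 = 547.88 − 221.859 = 326.021.
Under uncorrelated errors the observed covariances equal the true-score covariances, so only the own-variance terms attenuate.
True-score variance = [15.2²·0.88 + 17.8²·0.55] − 221.859 = 377.577 − 221.859 = 155.718.
Reliability = 155.718 / 326.021 = 0.478.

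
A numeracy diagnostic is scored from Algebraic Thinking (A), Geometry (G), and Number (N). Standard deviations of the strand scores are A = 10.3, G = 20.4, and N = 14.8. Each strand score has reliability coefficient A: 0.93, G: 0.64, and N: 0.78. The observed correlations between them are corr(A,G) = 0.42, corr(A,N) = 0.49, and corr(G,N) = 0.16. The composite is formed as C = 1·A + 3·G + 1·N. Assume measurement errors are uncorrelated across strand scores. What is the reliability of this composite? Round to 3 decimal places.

0.721

Var(C) = 10.3² + 3²·20.4² + 14.8² + 2·[3·10.3·20.4·0.42 + 10.3·14.8·0.49 + 3·20.4·14.8·0.16] = 4070.57 + 968.737 = 5039.31.
Under uncorrelated errors the observed covariances equal the true-score covariances, so only the own-variance terms attenuate.
True-score variance = [10.3²·0.93 + 3²·20.4²·0.64 + 14.8²·0.78] + 968.737 = 2666.6 + 968.737 = 3635.33.
Reliability = 3635.33 / 5039.31 = 0.721.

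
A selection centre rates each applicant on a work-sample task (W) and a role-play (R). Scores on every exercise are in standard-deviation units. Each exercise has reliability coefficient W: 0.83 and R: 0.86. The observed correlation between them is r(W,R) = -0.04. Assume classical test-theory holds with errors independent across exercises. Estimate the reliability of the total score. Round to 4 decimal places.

Var(W+R) = 2 + 2·[(-0.04)] = 2 − 0.08 = 1.92.
With uncorrelated errors the cross-covariances are all true-score covariance, so they carry over unchanged; only the diagonal terms shrink to ρᵢσᵢ².
True-score variance = [0.83 + 0.86] − 0.08 = 1.69 − 0.08 = 1.61.
Reliability = 1.61 / 1.92 = 0.8385.

0.8385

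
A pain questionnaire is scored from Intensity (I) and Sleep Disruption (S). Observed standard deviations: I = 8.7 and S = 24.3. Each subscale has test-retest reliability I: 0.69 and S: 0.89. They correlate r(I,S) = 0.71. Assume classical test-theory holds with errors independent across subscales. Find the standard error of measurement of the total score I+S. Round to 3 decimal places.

9.403

Var(total) = 666.18 + 300.202 = 966.382.
True-score variance = 577.762 + 300.202 = 877.964, so reliability = 0.9085.
Error variance = 966.382 − 877.964 = 88.4178; SEM = √88.4178 = 9.403.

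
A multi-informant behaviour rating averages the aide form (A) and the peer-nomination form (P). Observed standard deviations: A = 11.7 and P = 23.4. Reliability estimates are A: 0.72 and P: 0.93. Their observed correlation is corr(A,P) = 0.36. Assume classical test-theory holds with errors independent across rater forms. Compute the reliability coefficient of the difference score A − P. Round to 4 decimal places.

Var(A−P) = 11.7² + 23.4² − 2·11.7·23.4·0.36 = 684.45 − 197.122 = 487.328.
Under uncorrelated errors the observed covariances equal the true-score covariances, so only the own-variance terms attenuate.
True-score variance = [11.7²·0.72 + 23.4²·0.93] − 197.122 = 607.792 − 197.122 = 410.67.
Reliability = 410.67 / 487.328 = 0.8427.

0.8427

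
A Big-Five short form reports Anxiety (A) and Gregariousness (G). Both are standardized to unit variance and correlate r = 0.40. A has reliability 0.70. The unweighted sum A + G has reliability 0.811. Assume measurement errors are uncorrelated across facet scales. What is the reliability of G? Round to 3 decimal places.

Var(A+G) = 2 + 2·0.40 = 2.800.
True-score variance = ρ_A + ρ_G + 2·0.40, so 0.811 = (0.70 + ρ_G + 0.80) / 2.800.
ρ_G = 0.811·2.800 − 0.70 − 0.80 = 0.771.

0.771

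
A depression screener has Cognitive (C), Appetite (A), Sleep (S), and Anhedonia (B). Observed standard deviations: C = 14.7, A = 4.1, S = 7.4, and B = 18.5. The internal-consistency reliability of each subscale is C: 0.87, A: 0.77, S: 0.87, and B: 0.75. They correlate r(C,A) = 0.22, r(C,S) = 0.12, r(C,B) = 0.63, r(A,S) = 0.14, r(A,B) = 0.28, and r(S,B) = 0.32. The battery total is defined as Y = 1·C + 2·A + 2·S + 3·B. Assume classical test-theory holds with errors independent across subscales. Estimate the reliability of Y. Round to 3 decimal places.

0.848

Var(Y) = 14.7² + 2²·4.1² + 2²·7.4² + 3²·18.5² + 2·[2·14.7·4.1·0.22 + 2·14.7·7.4·0.12 + 3·14.7·18.5·0.63 + 4·4.1·7.4·0.14 + 6·4.1·18.5·0.28 + 6·7.4·18.5·0.32] = 3582.62 + 1947.76 = 5530.38.
Under uncorrelated errors the observed covariances equal the true-score covariances, so only the own-variance terms attenuate.
True-score variance = [14.7²·0.87 + 2²·4.1²·0.77 + 2²·7.4²·0.87 + 3²·18.5²·0.75] + 1947.76 = 2740.53 + 1947.76 = 4688.28.
Reliability = 4688.28 / 5530.38 = 0.848.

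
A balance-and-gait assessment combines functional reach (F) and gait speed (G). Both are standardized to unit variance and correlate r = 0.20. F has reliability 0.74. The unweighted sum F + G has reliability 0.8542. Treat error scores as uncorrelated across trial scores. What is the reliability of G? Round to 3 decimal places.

0.910

Var(F+G) = 2 + 2·0.20 = 2.400.
True-score variance = ρ_F + ρ_G + 2·0.20, so 0.8542 = (0.74 + ρ_G + 0.40) / 2.400.
ρ_G = 0.8542·2.400 − 0.74 − 0.40 = 0.910.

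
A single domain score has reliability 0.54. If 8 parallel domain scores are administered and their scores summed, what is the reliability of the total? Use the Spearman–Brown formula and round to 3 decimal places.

0.904

ρ_k = kρ / (1 + (k−1)ρ) = 8·0.54 / (1 + 7·0.54) = 4.320 / 4.780 = 0.904.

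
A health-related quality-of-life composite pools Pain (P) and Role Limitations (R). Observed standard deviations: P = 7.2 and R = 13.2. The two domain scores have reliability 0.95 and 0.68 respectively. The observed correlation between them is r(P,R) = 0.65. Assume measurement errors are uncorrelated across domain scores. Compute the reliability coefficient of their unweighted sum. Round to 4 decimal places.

0.8331

Var(P+R) = 7.2² + 13.2² + 2·[7.2·13.2·0.65] = 226.08 + 123.552 = 349.632.
With uncorrelated errors the cross-covariances are all true-score covariance, so they carry over unchanged; only the diagonal terms shrink to ρᵢσᵢ².
True-score variance = [7.2²·0.95 + 13.2²·0.68] + 123.552 = 167.731 + 123.552 = 291.283.
Reliability = 291.283 / 349.632 = 0.8331.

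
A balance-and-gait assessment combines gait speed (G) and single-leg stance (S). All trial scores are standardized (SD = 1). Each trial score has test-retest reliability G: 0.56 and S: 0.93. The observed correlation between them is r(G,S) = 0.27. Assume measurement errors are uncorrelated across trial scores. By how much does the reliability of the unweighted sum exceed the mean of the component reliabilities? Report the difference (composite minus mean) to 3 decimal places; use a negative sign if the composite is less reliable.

0.054

Var(sum) = 2 + 0.54 = 2.54; true-score variance = 1.49 + 0.54 = 2.03; composite reliability = 0.7992.
Mean component reliability = 0.7450.
Difference = 0.7992 − 0.7450 = 0.054.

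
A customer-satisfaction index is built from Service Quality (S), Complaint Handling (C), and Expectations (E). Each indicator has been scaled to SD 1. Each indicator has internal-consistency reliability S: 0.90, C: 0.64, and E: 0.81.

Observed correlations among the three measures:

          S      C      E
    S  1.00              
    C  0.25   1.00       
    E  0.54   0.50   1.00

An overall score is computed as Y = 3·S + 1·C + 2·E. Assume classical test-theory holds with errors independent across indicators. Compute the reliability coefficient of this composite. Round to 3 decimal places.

0.916

Var(Y) = 3² + 1 + 2² + 2·[3·0.25 + 6·0.54 + 2·0.50] = 14 + 9.98 = 23.98.
With uncorrelated errors the cross-covariances are all true-score covariance, so they carry over unchanged; only the diagonal terms shrink to ρᵢσᵢ².
True-score variance = [3²·0.90 + 0.64 + 2²·0.81] + 9.98 = 11.98 + 9.98 = 21.96.
Reliability = 21.96 / 23.98 = 0.916.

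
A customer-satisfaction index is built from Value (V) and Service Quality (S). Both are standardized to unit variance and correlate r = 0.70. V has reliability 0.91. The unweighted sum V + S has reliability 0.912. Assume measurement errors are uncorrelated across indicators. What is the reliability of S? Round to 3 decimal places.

0.791

Var(V+S) = 2 + 2·0.70 = 3.400.
True-score variance = ρ_V + ρ_S + 2·0.70, so 0.912 = (0.91 + ρ_S + 1.40) / 3.400.
ρ_S = 0.912·3.400 − 0.91 − 1.40 = 0.791.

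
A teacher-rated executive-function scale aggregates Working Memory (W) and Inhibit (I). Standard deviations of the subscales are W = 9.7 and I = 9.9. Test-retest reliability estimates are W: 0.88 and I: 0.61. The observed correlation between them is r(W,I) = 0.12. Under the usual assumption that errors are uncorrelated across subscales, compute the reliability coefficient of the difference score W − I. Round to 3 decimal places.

0.707

Var(W−I) = 9.7² + 9.9² − 2·9.7·9.9·0.12 = 192.1 − 23.0472 = 169.053.
With uncorrelated errors the cross-covariances are all true-score covariance, so they carry over unchanged; only the diagonal terms shrink to ρᵢσᵢ².
True-score variance = [9.7²·0.88 + 9.9²·0.61] − 23.0472 = 142.585 − 23.0472 = 119.538.
Reliability = 119.538 / 169.053 = 0.707.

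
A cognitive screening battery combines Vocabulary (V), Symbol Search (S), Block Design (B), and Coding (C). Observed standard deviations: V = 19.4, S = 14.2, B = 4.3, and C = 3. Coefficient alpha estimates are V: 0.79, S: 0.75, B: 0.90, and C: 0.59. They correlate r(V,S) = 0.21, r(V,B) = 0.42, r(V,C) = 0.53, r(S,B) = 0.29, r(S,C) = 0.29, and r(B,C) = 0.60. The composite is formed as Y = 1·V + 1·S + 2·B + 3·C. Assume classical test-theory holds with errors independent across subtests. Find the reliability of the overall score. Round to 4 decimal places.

0.8795

Var(Y) = 19.4² + 14.2² + 2²·4.3² + 3²·3² + 2·[19.4·14.2·0.21 + 2·19.4·4.3·0.42 + 3·19.4·3·0.53 + 2·14.2·4.3·0.29 + 3·14.2·3·0.29 + 6·4.3·3·0.60] = 732.96 + 678.757 = 1411.72.
Under uncorrelated errors the observed covariances equal the true-score covariances, so only the own-variance terms attenuate.
True-score variance = [19.4²·0.79 + 14.2²·0.75 + 2²·4.3²·0.90 + 3²·3²·0.59] + 678.757 = 562.908 + 678.757 = 1241.67.
Reliability = 1241.67 / 1411.72 = 0.8795.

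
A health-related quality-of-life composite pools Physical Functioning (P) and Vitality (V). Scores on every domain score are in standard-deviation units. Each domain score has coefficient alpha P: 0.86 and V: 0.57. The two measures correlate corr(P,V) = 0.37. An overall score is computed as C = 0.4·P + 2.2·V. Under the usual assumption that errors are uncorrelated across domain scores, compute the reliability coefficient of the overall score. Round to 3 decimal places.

Var(C) = 0.4² + 2.2² + 2·[0.88·0.37] = 5 + 0.6512 = 5.6512.
Under uncorrelated errors the observed covariances equal the true-score covariances, so only the own-variance terms attenuate.
True-score variance = [0.4²·0.86 + 2.2²·0.57] + 0.6512 = 2.8964 + 0.6512 = 3.5476.
Reliability = 3.5476 / 5.6512 = 0.628.

0.628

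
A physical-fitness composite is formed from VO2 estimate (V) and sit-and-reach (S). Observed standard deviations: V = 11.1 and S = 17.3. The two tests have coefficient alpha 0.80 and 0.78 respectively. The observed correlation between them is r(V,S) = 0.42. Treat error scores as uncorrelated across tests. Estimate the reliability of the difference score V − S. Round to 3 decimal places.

0.654

Var(V−S) = 11.1² + 17.3² − 2·11.1·17.3·0.42 = 422.5 − 161.305 = 261.195.
With uncorrelated errors the cross-covariances are all true-score covariance, so they carry over unchanged; only the diagonal terms shrink to ρᵢσᵢ².
True-score variance = [11.1²·0.80 + 17.3²·0.78] − 161.305 = 332.014 − 161.305 = 170.709.
Reliability = 170.709 / 261.195 = 0.654.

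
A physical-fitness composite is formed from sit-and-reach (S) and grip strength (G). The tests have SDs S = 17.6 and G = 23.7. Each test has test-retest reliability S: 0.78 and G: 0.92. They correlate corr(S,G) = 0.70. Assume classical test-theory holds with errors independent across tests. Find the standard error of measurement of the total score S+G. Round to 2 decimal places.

10.63

Var(total) = 871.45 + 583.968 = 1455.42.
True-score variance = 758.368 + 583.968 = 1342.34, so reliability = 0.9223.
Error variance = 1455.42 − 1342.34 = 113.082; SEM = √113.082 = 10.63.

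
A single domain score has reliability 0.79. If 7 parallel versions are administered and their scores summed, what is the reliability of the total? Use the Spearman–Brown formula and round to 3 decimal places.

0.963

ρ_k = kρ / (1 + (k−1)ρ) = 7·0.79 / (1 + 6·0.79) = 5.530 / 5.740 = 0.963.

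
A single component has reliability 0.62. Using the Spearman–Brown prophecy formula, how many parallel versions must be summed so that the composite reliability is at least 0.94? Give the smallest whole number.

k ≥ ρ*(1−ρ₁)/(ρ₁(1−ρ*)) = 0.94·0.38 / (0.62·0.06) = 9.602.
Smallest integer k = 10.

10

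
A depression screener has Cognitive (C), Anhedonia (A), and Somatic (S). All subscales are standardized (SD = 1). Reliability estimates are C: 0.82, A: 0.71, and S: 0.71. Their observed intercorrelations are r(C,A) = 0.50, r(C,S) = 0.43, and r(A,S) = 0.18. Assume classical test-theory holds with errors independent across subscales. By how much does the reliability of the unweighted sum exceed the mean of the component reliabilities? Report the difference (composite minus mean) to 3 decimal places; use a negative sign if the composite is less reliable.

Var(sum) = 3 + 2.22 = 5.22; true-score variance = 2.24 + 2.22 = 4.46; composite reliability = 0.8544.
Mean component reliability = 0.7467.
Difference = 0.8544 − 0.7467 = 0.108.

0.108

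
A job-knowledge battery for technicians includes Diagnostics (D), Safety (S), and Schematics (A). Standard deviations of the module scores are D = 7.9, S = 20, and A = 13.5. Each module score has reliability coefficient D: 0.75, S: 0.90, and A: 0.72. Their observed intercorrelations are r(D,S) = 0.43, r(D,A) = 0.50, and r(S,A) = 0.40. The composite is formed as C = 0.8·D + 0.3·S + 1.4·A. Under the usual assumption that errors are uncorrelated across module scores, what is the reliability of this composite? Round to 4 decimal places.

0.8319

Var(C) = 0.8²·7.9² + 0.3²·20² + 1.4²·13.5² + 2·[0.24·7.9·20·0.43 + 1.12·7.9·13.5·0.50 + 0.42·20·13.5·0.40] = 433.152 + 242.779 = 675.932.
Because errors are independent across components, Cov(Tᵢ,Tⱼ) = Cov(Xᵢ,Xⱼ); the off-diagonal part of the true-score variance is the same as above.
True-score variance = [0.8²·7.9²·0.75 + 0.3²·20²·0.90 + 1.4²·13.5²·0.72] + 242.779 = 319.548 + 242.779 = 562.327.
Reliability = 562.327 / 675.932 = 0.8319.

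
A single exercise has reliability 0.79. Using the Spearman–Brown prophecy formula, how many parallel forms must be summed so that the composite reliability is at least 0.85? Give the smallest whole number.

k ≥ ρ*(1−ρ₁)/(ρ₁(1−ρ*)) = 0.85·0.21 / (0.79·0.15) = 1.506.
Smallest integer k = 2.

2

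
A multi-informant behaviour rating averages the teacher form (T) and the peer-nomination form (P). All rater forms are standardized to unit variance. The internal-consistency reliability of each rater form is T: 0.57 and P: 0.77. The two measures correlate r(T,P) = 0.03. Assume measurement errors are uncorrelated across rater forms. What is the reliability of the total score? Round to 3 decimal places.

0.680

Var(T+P) = 2 + 2·[0.03] = 2 + 0.06 = 2.06.
Because errors are independent across components, Cov(Tᵢ,Tⱼ) = Cov(Xᵢ,Xⱼ); the off-diagonal part of the true-score variance is the same as above.
True-score variance = [0.57 + 0.77] + 0.06 = 1.34 + 0.06 = 1.4.
Reliability = 1.4 / 2.06 = 0.680.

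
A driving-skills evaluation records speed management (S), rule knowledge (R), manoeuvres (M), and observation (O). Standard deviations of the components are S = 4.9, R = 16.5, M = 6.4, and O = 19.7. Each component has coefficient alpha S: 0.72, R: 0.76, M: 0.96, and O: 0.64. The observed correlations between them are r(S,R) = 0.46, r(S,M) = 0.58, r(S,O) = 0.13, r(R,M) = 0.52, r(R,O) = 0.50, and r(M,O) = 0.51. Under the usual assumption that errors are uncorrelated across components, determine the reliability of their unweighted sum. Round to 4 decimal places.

0.8502

Var(S+R+M+O) = 4.9² + 16.5² + 6.4² + 19.7² + 2·[4.9·16.5·0.46 + 4.9·6.4·0.58 + 4.9·19.7·0.13 + 16.5·6.4·0.52 + 16.5·19.7·0.50 + 6.4·19.7·0.51] = 725.31 + 699.333 = 1424.64.
Because errors are independent across components, Cov(Tᵢ,Tⱼ) = Cov(Xᵢ,Xⱼ); the off-diagonal part of the true-score variance is the same as above.
True-score variance = [4.9²·0.72 + 16.5²·0.76 + 6.4²·0.96 + 19.7²·0.64] + 699.333 = 511.896 + 699.333 = 1211.23.
Reliability = 1211.23 / 1424.64 = 0.8502.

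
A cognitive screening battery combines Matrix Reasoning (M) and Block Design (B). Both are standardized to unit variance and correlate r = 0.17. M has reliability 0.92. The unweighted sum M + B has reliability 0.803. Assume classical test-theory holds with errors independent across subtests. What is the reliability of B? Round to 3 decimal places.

Var(M+B) = 2 + 2·0.17 = 2.340.
True-score variance = ρ_M + ρ_B + 2·0.17, so 0.803 = (0.92 + ρ_B + 0.34) / 2.340.
ρ_B = 0.803·2.340 − 0.92 − 0.34 = 0.619.

0.619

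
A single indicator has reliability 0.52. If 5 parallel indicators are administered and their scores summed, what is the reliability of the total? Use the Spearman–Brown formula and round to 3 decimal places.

0.844

ρ_k = kρ / (1 + (k−1)ρ) = 5·0.52 / (1 + 4·0.52) = 2.600 / 3.080 = 0.844.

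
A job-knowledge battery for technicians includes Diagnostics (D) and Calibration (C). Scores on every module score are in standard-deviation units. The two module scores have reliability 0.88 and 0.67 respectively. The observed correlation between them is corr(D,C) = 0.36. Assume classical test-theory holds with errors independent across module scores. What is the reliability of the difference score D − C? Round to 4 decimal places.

0.6484

Var(D−C) = 1 + 1 − 2·0.36 = 2 − 0.72 = 1.28.
Under uncorrelated errors the observed covariances equal the true-score covariances, so only the own-variance terms attenuate.
True-score variance = [0.88 + 0.67] − 0.72 = 1.55 − 0.72 = 0.83.
Reliability = 0.83 / 1.28 = 0.6484.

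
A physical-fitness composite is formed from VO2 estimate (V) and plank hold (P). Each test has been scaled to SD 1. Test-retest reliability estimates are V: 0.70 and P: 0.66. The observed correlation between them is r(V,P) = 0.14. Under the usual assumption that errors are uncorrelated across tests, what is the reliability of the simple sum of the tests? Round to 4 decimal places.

0.7193

Var(V+P) = 2 + 2·[0.14] = 2 + 0.28 = 2.28.
Because errors are independent across components, Cov(Tᵢ,Tⱼ) = Cov(Xᵢ,Xⱼ); the off-diagonal part of the true-score variance is the same as above.
True-score variance = [0.70 + 0.66] + 0.28 = 1.36 + 0.28 = 1.64.
Reliability = 1.64 / 2.28 = 0.7193.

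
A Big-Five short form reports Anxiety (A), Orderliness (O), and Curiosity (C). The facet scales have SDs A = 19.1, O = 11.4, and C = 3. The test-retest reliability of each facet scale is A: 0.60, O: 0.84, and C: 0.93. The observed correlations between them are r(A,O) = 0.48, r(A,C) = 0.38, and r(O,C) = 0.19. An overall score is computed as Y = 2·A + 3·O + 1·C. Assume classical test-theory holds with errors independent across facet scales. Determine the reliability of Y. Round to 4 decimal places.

Var(Y) = 2²·19.1² + 3²·11.4² + 3² + 2·[6·19.1·11.4·0.48 + 2·19.1·3·0.38 + 3·11.4·3·0.19] = 2637.88 + 1380.27 = 4018.15.
Because errors are independent across components, Cov(Tᵢ,Tⱼ) = Cov(Xᵢ,Xⱼ); the off-diagonal part of the true-score variance is the same as above.
True-score variance = [2²·19.1²·0.60 + 3²·11.4²·0.84 + 3²·0.93] + 1380.27 = 1866.41 + 1380.27 = 3246.68.
Reliability = 3246.68 / 4018.15 = 0.8080.

0.8080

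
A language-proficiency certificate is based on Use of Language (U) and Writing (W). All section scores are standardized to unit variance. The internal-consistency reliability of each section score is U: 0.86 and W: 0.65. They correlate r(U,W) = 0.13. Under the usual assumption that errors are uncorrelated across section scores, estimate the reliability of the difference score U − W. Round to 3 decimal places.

Var(U−W) = 1 + 1 − 2·0.13 = 2 − 0.26 = 1.74.
Under uncorrelated errors the observed covariances equal the true-score covariances, so only the own-variance terms attenuate.
True-score variance = [0.86 + 0.65] − 0.26 = 1.51 − 0.26 = 1.25.
Reliability = 1.25 / 1.74 = 0.718.

0.718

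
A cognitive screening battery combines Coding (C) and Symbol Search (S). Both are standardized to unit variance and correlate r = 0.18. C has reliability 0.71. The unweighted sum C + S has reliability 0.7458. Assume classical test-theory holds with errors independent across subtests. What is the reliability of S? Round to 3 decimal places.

Var(C+S) = 2 + 2·0.18 = 2.360.
True-score variance = ρ_C + ρ_S + 2·0.18, so 0.7458 = (0.71 + ρ_S + 0.36) / 2.360.
ρ_S = 0.7458·2.360 − 0.71 − 0.36 = 0.690.

0.690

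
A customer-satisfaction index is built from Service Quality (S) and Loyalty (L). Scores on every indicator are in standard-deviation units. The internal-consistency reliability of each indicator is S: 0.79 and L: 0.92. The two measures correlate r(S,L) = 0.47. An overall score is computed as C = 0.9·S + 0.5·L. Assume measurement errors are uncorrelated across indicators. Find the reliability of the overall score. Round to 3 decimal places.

Var(C) = 0.9² + 0.5² + 2·[0.45·0.47] = 1.06 + 0.423 = 1.483.
Because errors are independent across components, Cov(Tᵢ,Tⱼ) = Cov(Xᵢ,Xⱼ); the off-diagonal part of the true-score variance is the same as above.
True-score variance = [0.9²·0.79 + 0.5²·0.92] + 0.423 = 0.8699 + 0.423 = 1.2929.
Reliability = 1.2929 / 1.483 = 0.872.

0.872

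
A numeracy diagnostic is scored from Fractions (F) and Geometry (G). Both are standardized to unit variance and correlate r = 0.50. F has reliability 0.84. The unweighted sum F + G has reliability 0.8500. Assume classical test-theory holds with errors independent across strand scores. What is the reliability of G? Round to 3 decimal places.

0.710

Var(F+G) = 2 + 2·0.50 = 3.000.
True-score variance = ρ_F + ρ_G + 2·0.50, so 0.8500 = (0.84 + ρ_G + 1.00) / 3.000.
ρ_G = 0.8500·3.000 − 0.84 − 1.00 = 0.710.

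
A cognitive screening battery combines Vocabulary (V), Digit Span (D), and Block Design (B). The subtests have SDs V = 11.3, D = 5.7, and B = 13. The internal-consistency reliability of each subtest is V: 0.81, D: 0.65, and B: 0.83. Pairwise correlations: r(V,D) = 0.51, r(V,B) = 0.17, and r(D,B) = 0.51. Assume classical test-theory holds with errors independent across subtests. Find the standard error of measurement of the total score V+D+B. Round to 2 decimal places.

8.02

Var(total) = 329.18 + 191.226 = 520.406.
True-score variance = 264.817 + 191.226 = 456.044, so reliability = 0.8763.
Error variance = 520.406 − 456.044 = 64.3626; SEM = √64.3626 = 8.02.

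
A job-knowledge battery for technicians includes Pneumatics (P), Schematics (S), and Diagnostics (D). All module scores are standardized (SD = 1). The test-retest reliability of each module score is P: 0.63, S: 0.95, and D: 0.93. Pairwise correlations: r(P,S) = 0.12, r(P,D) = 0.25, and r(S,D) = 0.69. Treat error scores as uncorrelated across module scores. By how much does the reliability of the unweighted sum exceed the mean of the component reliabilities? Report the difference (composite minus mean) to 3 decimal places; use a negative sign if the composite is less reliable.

Var(sum) = 3 + 2.12 = 5.12; true-score variance = 2.51 + 2.12 = 4.63; composite reliability = 0.9043.
Mean component reliability = 0.8367.
Difference = 0.9043 − 0.8367 = 0.068.

0.068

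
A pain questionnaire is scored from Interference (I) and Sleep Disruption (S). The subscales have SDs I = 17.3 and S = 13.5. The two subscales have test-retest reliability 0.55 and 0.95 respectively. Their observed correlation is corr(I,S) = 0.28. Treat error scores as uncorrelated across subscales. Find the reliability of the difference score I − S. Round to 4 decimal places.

0.5900

Var(I−S) = 17.3² + 13.5² − 2·17.3·13.5·0.28 = 481.54 − 130.788 = 350.752.
Under uncorrelated errors the observed covariances equal the true-score covariances, so only the own-variance terms attenuate.
True-score variance = [17.3²·0.55 + 13.5²·0.95] − 130.788 = 337.747 − 130.788 = 206.959.
Reliability = 206.959 / 350.752 = 0.5900.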